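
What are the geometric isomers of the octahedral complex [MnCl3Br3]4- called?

Working through the distinct placements yields 2 geometric isomers: Cl mer; Cl fac.

fac and mer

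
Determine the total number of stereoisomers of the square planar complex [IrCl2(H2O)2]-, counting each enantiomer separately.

A square has two trans pairs of vertices; adjacent vertices are cis.
Systematic placement gives 2 geometric isomers: Cl cis; Cl trans.
Each arrangement has an internal mirror plane or centre of symmetry, so none is chiral.

2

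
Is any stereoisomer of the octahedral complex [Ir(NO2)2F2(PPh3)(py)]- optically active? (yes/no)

In an octahedral complex each vertex has one trans partner and four cis neighbours.
Working through the distinct placements yields 6 geometric isomers: NO2 trans, F trans; NO2 cis, F trans; NO2 cis, F cis (3 arrangements, 2 chiral); NO2 trans, F cis.
Of these, 2 lack any improper symmetry element and so occur as enantiomeric pairs, giving 6 + 2 = 8 stereoisomers in total.

yes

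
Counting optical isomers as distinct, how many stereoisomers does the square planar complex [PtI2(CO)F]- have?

In a square planar complex each vertex has one trans partner and two cis neighbours.
There are 2 geometric isomers: I cis; I trans.
Each arrangement has an internal mirror plane or centre of symmetry, so none is chiral.

2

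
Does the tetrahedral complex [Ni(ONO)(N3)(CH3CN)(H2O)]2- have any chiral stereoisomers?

All four vertices of a tetrahedron are equivalent and mutually adjacent, so cis/trans isomerism cannot arise.
Only one geometric arrangement is possible; it has no improper symmetry element, so it exists as a pair of enantiomers (2 stereoisomers).

yes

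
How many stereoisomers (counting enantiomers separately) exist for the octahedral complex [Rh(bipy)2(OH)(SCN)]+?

In an octahedral complex each vertex has one trans partner and four cis neighbours.
Each bipy is bidentate and must span two cis positions.
Systematic placement gives 2 geometric isomers: OH and SCN mutually trans; OH and SCN mutually cis (chiral).
One of these lacks any improper symmetry element and so occurs as an enantiomeric pair, giving 2 + 1 = 3 stereoisomers in total.

3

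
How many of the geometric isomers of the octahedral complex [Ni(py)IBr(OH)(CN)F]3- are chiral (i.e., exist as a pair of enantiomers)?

15

In an octahedral complex each vertex has one trans partner and four cis neighbours.
Systematic enumeration (placing each ligand type in turn and discarding arrangements equivalent by rotation or reflection) gives 15 geometric isomers.
Of these, 15 lack any improper symmetry element and so occur as enantiomeric pairs, giving 15 + 15 = 30 stereoisomers in total.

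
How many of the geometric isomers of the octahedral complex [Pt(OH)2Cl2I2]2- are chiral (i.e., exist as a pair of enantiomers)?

1

In an octahedral complex each vertex has one trans partner and four cis neighbours.
There are 5 geometric isomers: OH trans, Cl trans, I trans; OH cis, Cl trans, I cis; OH trans, Cl cis, I cis; OH cis, Cl cis, I cis (chiral); OH cis, Cl cis, I trans.
One of these lacks any improper symmetry element and so occurs as an enantiomeric pair, giving 5 + 1 = 6 stereoisomers in total.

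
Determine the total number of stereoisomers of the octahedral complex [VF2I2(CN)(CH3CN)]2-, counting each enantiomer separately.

In an octahedral complex each vertex has one trans partner and four cis neighbours.
The distinct arrangements are (6 in all): F trans, I trans; F cis, I cis (3 arrangements, 2 chiral); F cis, I trans; F trans, I cis.
Of these, 2 lack any improper symmetry element and so occur as enantiomeric pairs, giving 6 + 2 = 8 stereoisomers in total.

8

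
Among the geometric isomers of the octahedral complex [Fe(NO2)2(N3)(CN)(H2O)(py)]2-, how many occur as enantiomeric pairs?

Placing the ligands in turn and identifying arrangements related by rotation or reflection leaves 9 distinct geometric isomers.
Of these, 6 lack any improper symmetry element and so occur as enantiomeric pairs, giving 9 + 6 = 15 stereoisomers in total.

6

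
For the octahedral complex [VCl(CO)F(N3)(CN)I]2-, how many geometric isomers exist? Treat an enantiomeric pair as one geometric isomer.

15

In an octahedral complex each vertex has one trans partner and four cis neighbours.
Systematic enumeration (placing each ligand type in turn and discarding arrangements equivalent by rotation or reflection) gives 15 geometric isomers.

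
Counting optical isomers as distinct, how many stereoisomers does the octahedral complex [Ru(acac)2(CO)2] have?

The six octahedral sites form three mutually perpendicular trans pairs.
Each acac is bidentate and must span two cis positions.
Systematic placement gives 2 geometric isomers: CO trans; CO cis (chiral).
One of these lacks any improper symmetry element and so occurs as an enantiomeric pair, giving 2 + 1 = 3 stereoisomers in total.

3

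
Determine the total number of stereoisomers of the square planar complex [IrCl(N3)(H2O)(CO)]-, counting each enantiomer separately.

3

The distinct arrangements are (3 in all): (CO/H2O trans, Cl/N3 trans); (CO/N3 trans, Cl/H2O trans); (CO/Cl trans, H2O/N3 trans).
Each arrangement has an internal mirror plane or centre of symmetry, so none is chiral.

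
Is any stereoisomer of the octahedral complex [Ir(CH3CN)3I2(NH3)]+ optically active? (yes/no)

The six octahedral sites form three mutually perpendicular trans pairs.
There are 3 geometric isomers: CH3CN mer, I cis; CH3CN mer, I trans; CH3CN fac, I cis.
Each arrangement has an internal mirror plane or centre of symmetry, so none is chiral.

no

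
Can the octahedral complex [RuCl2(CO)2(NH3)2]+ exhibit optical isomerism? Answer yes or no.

yes

There are 5 geometric isomers: Cl trans, CO trans, NH3 trans; Cl cis, CO trans, NH3 cis; Cl cis, CO cis, NH3 trans; Cl cis, CO cis, NH3 cis (chiral); Cl trans, CO cis, NH3 cis.
One of these lacks any improper symmetry element and so occurs as an enantiomeric pair, giving 5 + 1 = 6 stereoisomers in total.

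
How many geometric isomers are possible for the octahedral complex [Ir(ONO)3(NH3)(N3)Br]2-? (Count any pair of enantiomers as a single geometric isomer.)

The six octahedral sites form three mutually perpendicular trans pairs.
Systematic placement gives 4 geometric isomers: ONO mer (3 arrangements); ONO fac (chiral).

4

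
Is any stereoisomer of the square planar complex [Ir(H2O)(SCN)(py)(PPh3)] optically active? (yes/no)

The distinct arrangements are (3 in all): (H2O/SCN trans, PPh3/py trans); (H2O/py trans, PPh3/SCN trans); (H2O/PPh3 trans, SCN/py trans).
Each arrangement has an internal mirror plane or centre of symmetry, so none is chiral.

no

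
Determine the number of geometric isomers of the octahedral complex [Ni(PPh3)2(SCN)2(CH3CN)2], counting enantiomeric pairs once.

Systematic placement gives 5 geometric isomers: PPh3 trans, SCN trans, CH3CN trans; PPh3 cis, SCN cis, CH3CN trans; PPh3 cis, SCN trans, CH3CN cis; PPh3 cis, SCN cis, CH3CN cis (chiral); PPh3 trans, SCN cis, CH3CN cis.

5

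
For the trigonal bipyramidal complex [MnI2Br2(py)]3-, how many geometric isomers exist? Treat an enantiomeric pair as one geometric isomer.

A trigonal bipyramid has two axial and three equatorial sites, which are chemically inequivalent.
Placing the ligands in turn and identifying arrangements related by rotation or reflection leaves 5 distinct geometric isomers.

5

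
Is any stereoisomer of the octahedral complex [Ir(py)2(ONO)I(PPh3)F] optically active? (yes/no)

In an octahedral complex each vertex has one trans partner and four cis neighbours.
Systematic enumeration (placing each ligand type in turn and discarding arrangements equivalent by rotation or reflection) gives 9 geometric isomers.
Of these, 6 lack any improper symmetry element and so occur as enantiomeric pairs, giving 9 + 6 = 15 stereoisomers in total.

yes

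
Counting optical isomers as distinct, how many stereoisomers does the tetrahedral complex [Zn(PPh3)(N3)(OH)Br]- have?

Only one geometric arrangement is possible; it has no improper symmetry element, so it exists as a pair of enantiomers (2 stereoisomers).

2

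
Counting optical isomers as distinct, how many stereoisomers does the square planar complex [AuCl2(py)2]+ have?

2

In a square planar complex each vertex has one trans partner and two cis neighbours.
Systematic placement gives 2 geometric isomers: Cl cis; Cl trans.
Each arrangement has an internal mirror plane or centre of symmetry, so none is chiral.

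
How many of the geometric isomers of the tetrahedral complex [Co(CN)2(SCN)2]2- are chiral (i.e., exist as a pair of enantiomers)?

All four vertices of a tetrahedron are equivalent and mutually adjacent, so cis/trans isomerism cannot arise.
Only one geometric arrangement is possible.

0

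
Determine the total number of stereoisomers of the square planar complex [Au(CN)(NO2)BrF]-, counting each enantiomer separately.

A square has two trans pairs of vertices; adjacent vertices are cis.
Working through the distinct placements yields 3 geometric isomers: (Br/F trans, CN/NO2 trans); (Br/NO2 trans, CN/F trans); (Br/CN trans, F/NO2 trans).
Each arrangement has an internal mirror plane or centre of symmetry, so none is chiral.

3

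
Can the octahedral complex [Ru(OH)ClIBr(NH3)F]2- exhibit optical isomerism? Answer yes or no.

An octahedron has six vertices in three trans pairs; every non-trans pair is cis.
Systematic enumeration (placing each ligand type in turn and discarding arrangements equivalent by rotation or reflection) gives 15 geometric isomers.
Of these, 15 lack any improper symmetry element and so occur as enantiomeric pairs, giving 15 + 15 = 30 stereoisomers in total.

yes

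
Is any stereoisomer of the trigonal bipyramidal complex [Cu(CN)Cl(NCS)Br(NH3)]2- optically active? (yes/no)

yes

Systematic enumeration (placing each ligand type in turn and discarding arrangements equivalent by rotation or reflection) gives 10 geometric isomers.
Of these, 10 lack any improper symmetry element and so occur as enantiomeric pairs, giving 10 + 10 = 20 stereoisomers in total.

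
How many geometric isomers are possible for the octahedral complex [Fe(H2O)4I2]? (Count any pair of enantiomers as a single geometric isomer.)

An octahedron has six vertices in three trans pairs; every non-trans pair is cis.
Working through the distinct placements yields 2 geometric isomers: I trans; I cis.

2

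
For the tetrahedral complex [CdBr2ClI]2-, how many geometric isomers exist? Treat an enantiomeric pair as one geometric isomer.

All four vertices of a tetrahedron are equivalent and mutually adjacent, so cis/trans isomerism cannot arise.
Only one geometric arrangement is possible.

1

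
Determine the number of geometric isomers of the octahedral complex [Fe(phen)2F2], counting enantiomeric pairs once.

In an octahedral complex each vertex has one trans partner and four cis neighbours.
Each phen is bidentate and must span two cis positions.
There are 2 geometric isomers: F trans; F cis (chiral).

2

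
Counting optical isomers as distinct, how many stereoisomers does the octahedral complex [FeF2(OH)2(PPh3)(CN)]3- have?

The six octahedral sites form three mutually perpendicular trans pairs.
Systematic placement gives 6 geometric isomers: F cis, OH cis (3 arrangements, 2 chiral); F cis, OH trans; F trans, OH cis; F trans, OH trans.
Of these, 2 lack any improper symmetry element and so occur as enantiomeric pairs, giving 6 + 2 = 8 stereoisomers in total.

8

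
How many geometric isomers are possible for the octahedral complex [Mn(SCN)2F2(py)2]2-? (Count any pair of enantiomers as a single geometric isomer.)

5

The six octahedral sites form three mutually perpendicular trans pairs.
The distinct arrangements are (5 in all): SCN trans, F trans, py trans; SCN cis, F trans, py cis; SCN cis, F cis, py trans; SCN cis, F cis, py cis (chiral); SCN trans, F cis, py cis.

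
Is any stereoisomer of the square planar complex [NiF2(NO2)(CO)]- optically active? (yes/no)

In a square planar complex each vertex has one trans partner and two cis neighbours.
The distinct arrangements are (2 in all): F cis; F trans.
Each arrangement has an internal mirror plane or centre of symmetry, so none is chiral.

no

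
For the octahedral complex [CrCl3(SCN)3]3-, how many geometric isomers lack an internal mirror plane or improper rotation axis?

The six octahedral sites form three mutually perpendicular trans pairs.
Systematic placement gives 2 geometric isomers: Cl mer; Cl fac.
Each arrangement has an internal mirror plane or centre of symmetry, so none is chiral.

0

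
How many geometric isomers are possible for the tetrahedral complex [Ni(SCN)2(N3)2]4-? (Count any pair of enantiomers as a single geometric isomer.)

Only one geometric arrangement is possible.

1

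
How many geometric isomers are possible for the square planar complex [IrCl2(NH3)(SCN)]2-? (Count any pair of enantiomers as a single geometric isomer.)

In a square planar complex each vertex has one trans partner and two cis neighbours.
Working through the distinct placements yields 2 geometric isomers: Cl cis; Cl trans.

2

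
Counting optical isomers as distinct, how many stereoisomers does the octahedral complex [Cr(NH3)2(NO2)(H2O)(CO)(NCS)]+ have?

15

An octahedron has six vertices in three trans pairs; every non-trans pair is cis.
Systematic enumeration (placing each ligand type in turn and discarding arrangements equivalent by rotation or reflection) gives 9 geometric isomers.
Of these, 6 lack any improper symmetry element and so occur as enantiomeric pairs, giving 9 + 6 = 15 stereoisomers in total.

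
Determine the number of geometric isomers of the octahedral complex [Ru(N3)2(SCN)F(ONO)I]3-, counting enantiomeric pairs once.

9

The six octahedral sites form three mutually perpendicular trans pairs.
Systematic enumeration (placing each ligand type in turn and discarding arrangements equivalent by rotation or reflection) gives 9 geometric isomers.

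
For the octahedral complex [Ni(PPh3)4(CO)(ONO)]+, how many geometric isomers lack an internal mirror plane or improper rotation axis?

0

An octahedron has six vertices in three trans pairs; every non-trans pair is cis.
Working through the distinct placements yields 2 geometric isomers: CO and ONO mutually trans; CO and ONO mutually cis.
Each arrangement has an internal mirror plane or centre of symmetry, so none is chiral.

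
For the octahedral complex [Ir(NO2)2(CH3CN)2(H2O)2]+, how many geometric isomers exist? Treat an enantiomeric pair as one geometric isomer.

An octahedron has six vertices in three trans pairs; every non-trans pair is cis.
Systematic placement gives 5 geometric isomers: NO2 trans, CH3CN trans, H2O trans; NO2 cis, CH3CN trans, H2O cis; NO2 trans, CH3CN cis, H2O cis; NO2 cis, CH3CN cis, H2O cis (chiral); NO2 cis, CH3CN cis, H2O trans.

5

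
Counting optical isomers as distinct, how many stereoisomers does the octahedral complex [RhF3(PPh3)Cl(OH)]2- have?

5

An octahedron has six vertices in three trans pairs; every non-trans pair is cis.
The distinct arrangements are (4 in all): F mer (3 arrangements); F fac (chiral).
One of these lacks any improper symmetry element and so occurs as an enantiomeric pair, giving 4 + 1 = 5 stereoisomers in total.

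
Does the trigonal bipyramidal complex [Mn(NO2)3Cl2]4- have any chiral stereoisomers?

A trigonal bipyramid has two axial and three equatorial sites, which are chemically inequivalent.
Working through the distinct placements yields 3 geometric isomers: Cl both axial; Cl one axial, one equatorial; Cl both equatorial.
Each arrangement has an internal mirror plane or centre of symmetry, so none is chiral.

no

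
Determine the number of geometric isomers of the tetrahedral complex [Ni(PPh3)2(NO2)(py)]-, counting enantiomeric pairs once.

Only one geometric arrangement is possible.

1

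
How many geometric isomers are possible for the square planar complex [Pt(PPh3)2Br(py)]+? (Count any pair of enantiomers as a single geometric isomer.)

2

In a square planar complex each vertex has one trans partner and two cis neighbours.
Working through the distinct placements yields 2 geometric isomers: PPh3 cis; PPh3 trans.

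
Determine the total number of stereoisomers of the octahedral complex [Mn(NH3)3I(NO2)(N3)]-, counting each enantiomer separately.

5

The six octahedral sites form three mutually perpendicular trans pairs.
Working through the distinct placements yields 4 geometric isomers: NH3 mer (3 arrangements); NH3 fac (chiral).
One of these lacks any improper symmetry element and so occurs as an enantiomeric pair, giving 4 + 1 = 5 stereoisomers in total.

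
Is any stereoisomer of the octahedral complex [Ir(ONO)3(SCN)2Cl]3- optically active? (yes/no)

Working through the distinct placements yields 3 geometric isomers: ONO mer, SCN trans; ONO fac, SCN cis; ONO mer, SCN cis.
Each arrangement has an internal mirror plane or centre of symmetry, so none is chiral.

no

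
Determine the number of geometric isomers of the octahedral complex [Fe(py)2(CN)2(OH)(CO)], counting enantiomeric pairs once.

6

The six octahedral sites form three mutually perpendicular trans pairs.
There are 6 geometric isomers: py trans, CN trans; py cis, CN trans; py trans, CN cis; py cis, CN cis (3 arrangements, 2 chiral).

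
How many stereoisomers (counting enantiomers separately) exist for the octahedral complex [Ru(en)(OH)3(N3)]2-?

2

The six octahedral sites form three mutually perpendicular trans pairs.
Each en is bidentate and must span two cis positions.
Systematic placement gives 2 geometric isomers: OH fac; OH mer.
Each arrangement has an internal mirror plane or centre of symmetry, so none is chiral.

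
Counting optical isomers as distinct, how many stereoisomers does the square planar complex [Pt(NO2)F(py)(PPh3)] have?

In a square planar complex each vertex has one trans partner and two cis neighbours.
There are 3 geometric isomers: (F/PPh3 trans, NO2/py trans); (F/py trans, NO2/PPh3 trans); (F/NO2 trans, PPh3/py trans).
Each arrangement has an internal mirror plane or centre of symmetry, so none is chiral.

3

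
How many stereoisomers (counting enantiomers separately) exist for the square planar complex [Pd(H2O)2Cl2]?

Systematic placement gives 2 geometric isomers: H2O cis; H2O trans.
Each arrangement has an internal mirror plane or centre of symmetry, so none is chiral.

2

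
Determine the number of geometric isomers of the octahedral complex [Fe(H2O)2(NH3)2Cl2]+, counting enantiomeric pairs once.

5

There are 5 geometric isomers: H2O trans, NH3 trans, Cl trans; H2O cis, NH3 cis, Cl trans; H2O cis, NH3 trans, Cl cis; H2O cis, NH3 cis, Cl cis (chiral); H2O trans, NH3 cis, Cl cis.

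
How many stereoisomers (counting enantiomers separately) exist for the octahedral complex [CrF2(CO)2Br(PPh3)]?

An octahedron has six vertices in three trans pairs; every non-trans pair is cis.
The distinct arrangements are (6 in all): F cis, CO cis (3 arrangements, 2 chiral); F trans, CO cis; F cis, CO trans; F trans, CO trans.
Of these, 2 lack any improper symmetry element and so occur as enantiomeric pairs, giving 6 + 2 = 8 stereoisomers in total.

8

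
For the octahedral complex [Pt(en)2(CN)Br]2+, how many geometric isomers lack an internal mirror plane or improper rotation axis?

1

In an octahedral complex each vertex has one trans partner and four cis neighbours.
Each en is bidentate and must span two cis positions.
There are 2 geometric isomers: CN and Br mutually trans; CN and Br mutually cis (chiral).
One of these lacks any improper symmetry element and so occurs as an enantiomeric pair, giving 2 + 1 = 3 stereoisomers in total.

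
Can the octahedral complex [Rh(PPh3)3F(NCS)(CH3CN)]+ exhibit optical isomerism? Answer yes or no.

yes

An octahedron has six vertices in three trans pairs; every non-trans pair is cis.
Systematic placement gives 4 geometric isomers: PPh3 mer (3 arrangements); PPh3 fac (chiral).
One of these lacks any improper symmetry element and so occurs as an enantiomeric pair, giving 4 + 1 = 5 stereoisomers in total.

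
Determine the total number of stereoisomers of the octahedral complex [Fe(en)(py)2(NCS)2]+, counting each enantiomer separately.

An octahedron has six vertices in three trans pairs; every non-trans pair is cis.
Each en is bidentate and must span two cis positions.
Working through the distinct placements yields 3 geometric isomers: py cis, NCS trans; py trans, NCS cis; py cis, NCS cis (chiral).
One of these lacks any improper symmetry element and so occurs as an enantiomeric pair, giving 3 + 1 = 4 stereoisomers in total.

4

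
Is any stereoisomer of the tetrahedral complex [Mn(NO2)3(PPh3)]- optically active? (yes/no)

no

All four vertices of a tetrahedron are equivalent and mutually adjacent, so cis/trans isomerism cannot arise.
Only one geometric arrangement is possible.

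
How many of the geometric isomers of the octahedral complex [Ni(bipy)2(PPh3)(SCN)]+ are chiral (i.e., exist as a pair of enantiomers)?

1

An octahedron has six vertices in three trans pairs; every non-trans pair is cis.
Each bipy is bidentate and must span two cis positions.
The distinct arrangements are (2 in all): PPh3 and SCN mutually trans; PPh3 and SCN mutually cis (chiral).
One of these lacks any improper symmetry element and so occurs as an enantiomeric pair, giving 2 + 1 = 3 stereoisomers in total.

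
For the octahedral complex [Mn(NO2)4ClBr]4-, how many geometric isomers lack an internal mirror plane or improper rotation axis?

0

The six octahedral sites form three mutually perpendicular trans pairs.
Systematic placement gives 2 geometric isomers: Cl and Br mutually trans; Cl and Br mutually cis.
Each arrangement has an internal mirror plane or centre of symmetry, so none is chiral.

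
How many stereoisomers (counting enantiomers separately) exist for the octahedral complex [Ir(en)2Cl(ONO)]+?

3

In an octahedral complex each vertex has one trans partner and four cis neighbours.
Each en is bidentate and must span two cis positions.
There are 2 geometric isomers: Cl and ONO mutually trans; Cl and ONO mutually cis (chiral).
One of these lacks any improper symmetry element and so occurs as an enantiomeric pair, giving 2 + 1 = 3 stereoisomers in total.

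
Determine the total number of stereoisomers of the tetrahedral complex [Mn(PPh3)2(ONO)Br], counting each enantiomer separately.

1

Only one geometric arrangement is possible.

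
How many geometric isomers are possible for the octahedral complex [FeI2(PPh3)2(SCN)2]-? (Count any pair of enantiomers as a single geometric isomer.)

5

The six octahedral sites form three mutually perpendicular trans pairs.
The distinct arrangements are (5 in all): I trans, PPh3 trans, SCN trans; I trans, PPh3 cis, SCN cis; I cis, PPh3 cis, SCN trans; I cis, PPh3 cis, SCN cis (chiral); I cis, PPh3 trans, SCN cis.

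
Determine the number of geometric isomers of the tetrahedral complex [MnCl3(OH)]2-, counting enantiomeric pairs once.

1

All four vertices of a tetrahedron are equivalent and mutually adjacent, so cis/trans isomerism cannot arise.
Only one geometric arrangement is possible.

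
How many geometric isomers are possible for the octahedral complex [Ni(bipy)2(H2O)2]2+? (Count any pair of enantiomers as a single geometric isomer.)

2

The six octahedral sites form three mutually perpendicular trans pairs.
Each bipy is bidentate and must span two cis positions.
There are 2 geometric isomers: H2O trans; H2O cis (chiral).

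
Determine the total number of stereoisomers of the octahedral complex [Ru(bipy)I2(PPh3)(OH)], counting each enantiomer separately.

The six octahedral sites form three mutually perpendicular trans pairs.
Each bipy is bidentate and must span two cis positions.
Working through the distinct placements yields 4 geometric isomers: I trans; I cis (3 arrangements, 2 chiral).
Of these, 2 lack any improper symmetry element and so occur as enantiomeric pairs, giving 4 + 2 = 6 stereoisomers in total.

6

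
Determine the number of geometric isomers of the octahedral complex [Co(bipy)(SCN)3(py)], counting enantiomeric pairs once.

Each bipy is bidentate and must span two cis positions.
The distinct arrangements are (2 in all): SCN mer; SCN fac.

2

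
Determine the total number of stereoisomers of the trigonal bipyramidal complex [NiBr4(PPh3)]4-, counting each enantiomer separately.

In a trigonal bipyramid the two axial positions differ from the three equatorial ones.
The distinct arrangements are (2 in all): PPh3 equatorial; PPh3 axial.
Each arrangement has an internal mirror plane or centre of symmetry, so none is chiral.

2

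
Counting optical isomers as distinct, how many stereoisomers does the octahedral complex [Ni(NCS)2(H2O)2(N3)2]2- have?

6

An octahedron has six vertices in three trans pairs; every non-trans pair is cis.
Systematic placement gives 5 geometric isomers: NCS trans, H2O trans, N3 trans; NCS cis, H2O trans, N3 cis; NCS trans, H2O cis, N3 cis; NCS cis, H2O cis, N3 cis (chiral); NCS cis, H2O cis, N3 trans.
One of these lacks any improper symmetry element and so occurs as an enantiomeric pair, giving 5 + 1 = 6 stereoisomers in total.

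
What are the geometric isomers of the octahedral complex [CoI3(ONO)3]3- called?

fac and mer

The six octahedral sites form three mutually perpendicular trans pairs.
Systematic placement gives 2 geometric isomers: I mer; I fac.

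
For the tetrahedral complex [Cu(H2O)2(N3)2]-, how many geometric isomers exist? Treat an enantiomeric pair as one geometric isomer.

1

Only one geometric arrangement is possible.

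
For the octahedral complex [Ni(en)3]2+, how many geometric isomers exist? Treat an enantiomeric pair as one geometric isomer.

1

Each en is bidentate and must span two cis positions.
Only one geometric arrangement is possible; it has no improper symmetry element, so it exists as a pair of enantiomers (2 stereoisomers).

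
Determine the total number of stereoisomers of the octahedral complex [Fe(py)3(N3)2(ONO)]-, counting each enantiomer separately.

The distinct arrangements are (3 in all): py mer, N3 trans; py mer, N3 cis; py fac, N3 cis.
Each arrangement has an internal mirror plane or centre of symmetry, so none is chiral.

3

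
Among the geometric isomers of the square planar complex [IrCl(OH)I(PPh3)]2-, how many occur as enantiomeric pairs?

In a square planar complex each vertex has one trans partner and two cis neighbours.
Systematic placement gives 3 geometric isomers: (Cl/OH trans, I/PPh3 trans); (Cl/PPh3 trans, I/OH trans); (Cl/I trans, OH/PPh3 trans).
Each arrangement has an internal mirror plane or centre of symmetry, so none is chiral.

0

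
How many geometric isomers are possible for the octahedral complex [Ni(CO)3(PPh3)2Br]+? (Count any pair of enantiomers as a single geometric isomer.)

There are 3 geometric isomers: CO mer, PPh3 trans; CO fac, PPh3 cis; CO mer, PPh3 cis.

3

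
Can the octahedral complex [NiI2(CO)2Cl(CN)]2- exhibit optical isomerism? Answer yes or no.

yes

An octahedron has six vertices in three trans pairs; every non-trans pair is cis.
Systematic placement gives 6 geometric isomers: I trans, CO cis; I cis, CO cis (3 arrangements, 2 chiral); I trans, CO trans; I cis, CO trans.
Of these, 2 lack any improper symmetry element and so occur as enantiomeric pairs, giving 6 + 2 = 8 stereoisomers in total.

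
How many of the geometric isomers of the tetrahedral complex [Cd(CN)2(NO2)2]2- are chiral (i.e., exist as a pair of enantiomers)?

Only one geometric arrangement is possible.

0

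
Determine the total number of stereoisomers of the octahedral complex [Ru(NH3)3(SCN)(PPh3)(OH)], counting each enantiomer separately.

5

There are 4 geometric isomers: NH3 mer (3 arrangements); NH3 fac (chiral).
One of these lacks any improper symmetry element and so occurs as an enantiomeric pair, giving 4 + 1 = 5 stereoisomers in total.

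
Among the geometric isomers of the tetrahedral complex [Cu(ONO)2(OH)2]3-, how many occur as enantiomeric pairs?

0

All four vertices of a tetrahedron are equivalent and mutually adjacent, so cis/trans isomerism cannot arise.
Only one geometric arrangement is possible.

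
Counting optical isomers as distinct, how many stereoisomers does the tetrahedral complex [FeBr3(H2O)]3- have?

1

In a tetrahedral complex all four positions are equivalent and every pair of ligands is adjacent — there is no cis/trans distinction.
Only one geometric arrangement is possible.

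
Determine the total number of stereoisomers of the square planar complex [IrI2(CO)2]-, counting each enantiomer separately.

2

Systematic placement gives 2 geometric isomers: I cis; I trans.
Each arrangement has an internal mirror plane or centre of symmetry, so none is chiral.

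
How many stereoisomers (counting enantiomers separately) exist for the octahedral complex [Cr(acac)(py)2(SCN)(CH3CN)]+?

The six octahedral sites form three mutually perpendicular trans pairs.
Each acac is bidentate and must span two cis positions.
The distinct arrangements are (4 in all): py cis (3 arrangements, 2 chiral); py trans.
Of these, 2 lack any improper symmetry element and so occur as enantiomeric pairs, giving 4 + 2 = 6 stereoisomers in total.

6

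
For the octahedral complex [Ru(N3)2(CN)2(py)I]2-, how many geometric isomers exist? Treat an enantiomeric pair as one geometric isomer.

There are 6 geometric isomers: N3 cis, CN trans; N3 trans, CN trans; N3 cis, CN cis (3 arrangements, 2 chiral); N3 trans, CN cis.

6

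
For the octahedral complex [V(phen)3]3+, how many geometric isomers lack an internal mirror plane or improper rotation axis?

1

An octahedron has six vertices in three trans pairs; every non-trans pair is cis.
Each phen is bidentate and must span two cis positions.
Only one geometric arrangement is possible; it has no improper symmetry element, so it exists as a pair of enantiomers (2 stereoisomers).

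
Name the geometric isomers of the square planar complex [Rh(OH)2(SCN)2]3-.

In a square planar complex each vertex has one trans partner and two cis neighbours.
The distinct arrangements are (2 in all): OH cis; OH trans.

cis and trans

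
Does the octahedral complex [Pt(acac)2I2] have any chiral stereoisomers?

yes

Each acac is bidentate and must span two cis positions.
Working through the distinct placements yields 2 geometric isomers: I trans; I cis (chiral).
One of these lacks any improper symmetry element and so occurs as an enantiomeric pair, giving 2 + 1 = 3 stereoisomers in total.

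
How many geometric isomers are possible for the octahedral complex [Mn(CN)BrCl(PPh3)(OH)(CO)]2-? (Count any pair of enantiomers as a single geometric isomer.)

Placing the ligands in turn and identifying arrangements related by rotation or reflection leaves 15 distinct geometric isomers.

15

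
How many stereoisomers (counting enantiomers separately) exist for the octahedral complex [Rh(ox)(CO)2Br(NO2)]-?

6

The six octahedral sites form three mutually perpendicular trans pairs.
Each ox is bidentate and must span two cis positions.
Working through the distinct placements yields 4 geometric isomers: CO cis (3 arrangements, 2 chiral); CO trans.
Of these, 2 lack any improper symmetry element and so occur as enantiomeric pairs, giving 4 + 2 = 6 stereoisomers in total.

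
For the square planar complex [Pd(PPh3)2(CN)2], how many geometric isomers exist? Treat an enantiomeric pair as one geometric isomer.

2

In a square planar complex each vertex has one trans partner and two cis neighbours.
The distinct arrangements are (2 in all): PPh3 cis; PPh3 trans.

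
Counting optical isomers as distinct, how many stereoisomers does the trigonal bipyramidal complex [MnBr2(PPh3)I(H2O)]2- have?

A trigonal bipyramid has two axial and three equatorial sites, which are chemically inequivalent.
Placing the ligands in turn and identifying arrangements related by rotation or reflection leaves 7 distinct geometric isomers.
Of these, 3 lack any improper symmetry element and so occur as enantiomeric pairs, giving 7 + 3 = 10 stereoisomers in total.

10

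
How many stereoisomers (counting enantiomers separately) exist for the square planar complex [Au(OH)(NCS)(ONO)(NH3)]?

A square has two trans pairs of vertices; adjacent vertices are cis.
Systematic placement gives 3 geometric isomers: (NCS/OH trans, NH3/ONO trans); (NCS/ONO trans, NH3/OH trans); (NCS/NH3 trans, OH/ONO trans).
Each arrangement has an internal mirror plane or centre of symmetry, so none is chiral.

3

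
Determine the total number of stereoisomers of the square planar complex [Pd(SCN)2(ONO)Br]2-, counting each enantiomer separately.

2

In a square planar complex each vertex has one trans partner and two cis neighbours.
Working through the distinct placements yields 2 geometric isomers: SCN cis; SCN trans.
Each arrangement has an internal mirror plane or centre of symmetry, so none is chiral.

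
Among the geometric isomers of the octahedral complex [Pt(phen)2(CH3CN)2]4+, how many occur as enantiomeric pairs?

An octahedron has six vertices in three trans pairs; every non-trans pair is cis.
Each phen is bidentate and must span two cis positions.
The distinct arrangements are (2 in all): CH3CN trans; CH3CN cis (chiral).
One of these lacks any improper symmetry element and so occurs as an enantiomeric pair, giving 2 + 1 = 3 stereoisomers in total.

1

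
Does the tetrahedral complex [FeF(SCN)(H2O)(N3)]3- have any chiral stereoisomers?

All four vertices of a tetrahedron are equivalent and mutually adjacent, so cis/trans isomerism cannot arise.
Only one geometric arrangement is possible; it has no improper symmetry element, so it exists as a pair of enantiomers (2 stereoisomers).

yes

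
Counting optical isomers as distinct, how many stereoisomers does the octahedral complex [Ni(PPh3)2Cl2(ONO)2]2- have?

6

The six octahedral sites form three mutually perpendicular trans pairs.
There are 5 geometric isomers: PPh3 trans, Cl trans, ONO trans; PPh3 cis, Cl trans, ONO cis; PPh3 trans, Cl cis, ONO cis; PPh3 cis, Cl cis, ONO cis (chiral); PPh3 cis, Cl cis, ONO trans.
One of these lacks any improper symmetry element and so occurs as an enantiomeric pair, giving 5 + 1 = 6 stereoisomers in total.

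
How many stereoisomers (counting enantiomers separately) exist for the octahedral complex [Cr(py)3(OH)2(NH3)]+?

3

In an octahedral complex each vertex has one trans partner and four cis neighbours.
Working through the distinct placements yields 3 geometric isomers: py mer, OH cis; py mer, OH trans; py fac, OH cis.
Each arrangement has an internal mirror plane or centre of symmetry, so none is chiral.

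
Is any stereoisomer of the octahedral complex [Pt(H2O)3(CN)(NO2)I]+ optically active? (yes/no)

yes

The six octahedral sites form three mutually perpendicular trans pairs.
The distinct arrangements are (4 in all): H2O mer (3 arrangements); H2O fac (chiral).
One of these lacks any improper symmetry element and so occurs as an enantiomeric pair, giving 4 + 1 = 5 stereoisomers in total.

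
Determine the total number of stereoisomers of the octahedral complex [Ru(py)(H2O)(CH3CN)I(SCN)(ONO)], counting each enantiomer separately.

Systematic enumeration (placing each ligand type in turn and discarding arrangements equivalent by rotation or reflection) gives 15 geometric isomers.
Of these, 15 lack any improper symmetry element and so occur as enantiomeric pairs, giving 15 + 15 = 30 stereoisomers in total.

30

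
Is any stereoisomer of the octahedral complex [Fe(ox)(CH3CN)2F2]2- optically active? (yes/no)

Each ox is bidentate and must span two cis positions.
Working through the distinct placements yields 3 geometric isomers: CH3CN trans, F cis; CH3CN cis, F cis (chiral); CH3CN cis, F trans.
One of these lacks any improper symmetry element and so occurs as an enantiomeric pair, giving 3 + 1 = 4 stereoisomers in total.

yes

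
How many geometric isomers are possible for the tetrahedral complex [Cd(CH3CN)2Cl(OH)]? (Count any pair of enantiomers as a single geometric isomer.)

All four vertices of a tetrahedron are equivalent and mutually adjacent, so cis/trans isomerism cannot arise.
Only one geometric arrangement is possible.

1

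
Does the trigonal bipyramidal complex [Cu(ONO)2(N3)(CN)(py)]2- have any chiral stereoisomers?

yes

In a trigonal bipyramid the two axial positions differ from the three equatorial ones.
Systematic enumeration (placing each ligand type in turn and discarding arrangements equivalent by rotation or reflection) gives 7 geometric isomers.
Of these, 3 lack any improper symmetry element and so occur as enantiomeric pairs, giving 7 + 3 = 10 stereoisomers in total.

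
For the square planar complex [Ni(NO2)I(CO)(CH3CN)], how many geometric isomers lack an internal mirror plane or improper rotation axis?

0

In a square planar complex each vertex has one trans partner and two cis neighbours.
Systematic placement gives 3 geometric isomers: (CH3CN/I trans, CO/NO2 trans); (CH3CN/NO2 trans, CO/I trans); (CH3CN/CO trans, I/NO2 trans).
Each arrangement has an internal mirror plane or centre of symmetry, so none is chiral.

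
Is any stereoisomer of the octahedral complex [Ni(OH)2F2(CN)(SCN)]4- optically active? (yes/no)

An octahedron has six vertices in three trans pairs; every non-trans pair is cis.
Working through the distinct placements yields 6 geometric isomers: OH cis, F cis (3 arrangements, 2 chiral); OH trans, F cis; OH cis, F trans; OH trans, F trans.
Of these, 2 lack any improper symmetry element and so occur as enantiomeric pairs, giving 6 + 2 = 8 stereoisomers in total.

yes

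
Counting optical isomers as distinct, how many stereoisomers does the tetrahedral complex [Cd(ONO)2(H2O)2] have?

1

In a tetrahedral complex all four positions are equivalent and every pair of ligands is adjacent — there is no cis/trans distinction.
Only one geometric arrangement is possible.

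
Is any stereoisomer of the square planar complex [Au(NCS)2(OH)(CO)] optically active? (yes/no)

There are 2 geometric isomers: NCS cis; NCS trans.
Each arrangement has an internal mirror plane or centre of symmetry, so none is chiral.

no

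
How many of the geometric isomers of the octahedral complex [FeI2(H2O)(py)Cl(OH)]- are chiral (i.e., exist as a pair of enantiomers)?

6

In an octahedral complex each vertex has one trans partner and four cis neighbours.
Exhaustive case analysis gives 9 geometric isomers.
Of these, 6 lack any improper symmetry element and so occur as enantiomeric pairs, giving 9 + 6 = 15 stereoisomers in total.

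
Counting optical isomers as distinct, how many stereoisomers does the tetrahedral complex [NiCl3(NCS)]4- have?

1

In a tetrahedral complex all four positions are equivalent and every pair of ligands is adjacent — there is no cis/trans distinction.
Only one geometric arrangement is possible.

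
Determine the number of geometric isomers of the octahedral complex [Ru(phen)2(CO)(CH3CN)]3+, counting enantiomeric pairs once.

The six octahedral sites form three mutually perpendicular trans pairs.
Each phen is bidentate and must span two cis positions.
The distinct arrangements are (2 in all): CO and CH3CN mutually trans; CO and CH3CN mutually cis (chiral).

2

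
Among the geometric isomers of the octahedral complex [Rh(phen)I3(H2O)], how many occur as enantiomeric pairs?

An octahedron has six vertices in three trans pairs; every non-trans pair is cis.
Each phen is bidentate and must span two cis positions.
Working through the distinct placements yields 2 geometric isomers: I fac; I mer.
Each arrangement has an internal mirror plane or centre of symmetry, so none is chiral.

0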